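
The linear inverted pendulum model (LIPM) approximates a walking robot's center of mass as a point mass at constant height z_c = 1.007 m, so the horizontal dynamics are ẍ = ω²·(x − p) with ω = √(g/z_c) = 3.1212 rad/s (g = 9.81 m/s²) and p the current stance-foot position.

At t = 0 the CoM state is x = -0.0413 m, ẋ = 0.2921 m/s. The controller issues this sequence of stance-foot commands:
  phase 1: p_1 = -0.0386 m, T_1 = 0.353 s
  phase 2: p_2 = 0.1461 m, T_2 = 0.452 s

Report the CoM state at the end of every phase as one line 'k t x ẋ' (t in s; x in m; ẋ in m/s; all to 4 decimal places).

phase 1: p=-0.0386, T=0.353, ωT=1.101784, cosh=1.670903, sinh=1.338626; start (x,ẋ)=(-0.041300, 0.292100) → end (x,ẋ)=(0.082165, 0.476790)
phase 2: p=0.1461, T=0.452, ωT=1.410782, cosh=2.171557, sinh=1.927604; start (x,ẋ)=(0.082165, 0.476790) → end (x,ẋ)=(0.301719, 0.650715)

1 0.3530 0.0822 0.4768
2 0.8050 0.3017 0.6507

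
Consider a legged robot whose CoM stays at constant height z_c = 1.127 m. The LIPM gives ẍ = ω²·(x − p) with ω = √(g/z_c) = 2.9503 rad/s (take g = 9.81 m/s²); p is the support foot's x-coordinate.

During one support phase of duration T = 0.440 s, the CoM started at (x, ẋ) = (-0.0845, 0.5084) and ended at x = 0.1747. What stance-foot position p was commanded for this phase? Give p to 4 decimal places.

p = -0.0506

ωT = 2.9503·0.440 = 1.298132; cosh(ωT) = 1.967745, sinh(ωT) = 1.694704
x(T) = p + (x₀−p)·cosh(ωT) + (ẋ₀/ω)·sinh(ωT) ⇒ p·(1 − cosh) = x(T) − x₀·cosh − (ẋ₀/ω)·sinh
numerator   = 0.1747 − (-0.0845)·1.967745 − (0.5084/2.9503)·1.694704 = 0.048941
denominator = 1 − 1.967745 = -0.967745
p = 0.048941 / -0.967745 = -0.0506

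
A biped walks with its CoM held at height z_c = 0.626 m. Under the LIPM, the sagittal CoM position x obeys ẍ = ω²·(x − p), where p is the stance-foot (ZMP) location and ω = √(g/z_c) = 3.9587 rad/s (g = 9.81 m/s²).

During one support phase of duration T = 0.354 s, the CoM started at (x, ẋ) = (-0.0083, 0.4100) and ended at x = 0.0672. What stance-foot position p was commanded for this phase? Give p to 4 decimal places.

ωT = 3.9587·0.354 = 1.401380; cosh(ωT) = 2.153528, sinh(ωT) = 1.907271
x(T) = p + (x₀−p)·cosh(ωT) + (ẋ₀/ω)·sinh(ωT) ⇒ p·(1 − cosh) = x(T) − x₀·cosh − (ẋ₀/ω)·sinh
numerator   = 0.0672 − (-0.0083)·2.153528 − (0.4100/3.9587)·1.907271 = -0.112461
denominator = 1 − 2.153528 = -1.153528
p = -0.112461 / -1.153528 = 0.0975

p = 0.0975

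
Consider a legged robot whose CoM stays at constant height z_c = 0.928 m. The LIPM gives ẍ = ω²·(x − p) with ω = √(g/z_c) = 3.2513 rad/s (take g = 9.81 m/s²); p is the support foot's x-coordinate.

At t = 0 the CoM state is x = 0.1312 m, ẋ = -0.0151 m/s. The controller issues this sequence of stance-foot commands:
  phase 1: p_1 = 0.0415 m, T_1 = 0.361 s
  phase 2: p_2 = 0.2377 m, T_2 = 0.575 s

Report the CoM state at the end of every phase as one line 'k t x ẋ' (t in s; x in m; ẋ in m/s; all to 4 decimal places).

1 0.3610 0.1936 0.3997
2 0.9360 0.4806 0.8733

phase 1: p=0.0415, T=0.361, ωT=1.173719, cosh=1.771607, sinh=1.462392; start (x,ẋ)=(0.131200, -0.015100) → end (x,ẋ)=(0.193621, 0.399743)
phase 2: p=0.2377, T=0.575, ωT=1.869497, cosh=3.319619, sinh=3.165418; start (x,ẋ)=(0.193621, 0.399743) → end (x,ẋ)=(0.480560, 0.873349)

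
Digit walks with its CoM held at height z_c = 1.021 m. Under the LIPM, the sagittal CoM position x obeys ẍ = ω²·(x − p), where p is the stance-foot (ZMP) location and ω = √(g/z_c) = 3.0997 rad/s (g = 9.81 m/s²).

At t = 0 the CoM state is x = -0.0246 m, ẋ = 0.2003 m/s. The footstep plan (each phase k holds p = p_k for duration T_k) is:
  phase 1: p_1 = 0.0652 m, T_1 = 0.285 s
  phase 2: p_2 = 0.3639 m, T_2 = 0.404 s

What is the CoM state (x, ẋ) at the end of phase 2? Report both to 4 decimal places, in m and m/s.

phase 1: p=0.0652, T=0.285, ωT=0.883414, cosh=1.416257, sinh=1.002888; start (x,ẋ)=(-0.024600, 0.200300) → end (x,ẋ)=(0.002826, 0.004519)
phase 2: p=0.3639, T=0.404, ωT=1.252279, cosh=1.892079, sinh=1.606227; start (x,ẋ)=(0.002826, 0.004519) → end (x,ẋ)=(-0.316939, -1.789172)

x = -0.3169, ẋ = -1.7892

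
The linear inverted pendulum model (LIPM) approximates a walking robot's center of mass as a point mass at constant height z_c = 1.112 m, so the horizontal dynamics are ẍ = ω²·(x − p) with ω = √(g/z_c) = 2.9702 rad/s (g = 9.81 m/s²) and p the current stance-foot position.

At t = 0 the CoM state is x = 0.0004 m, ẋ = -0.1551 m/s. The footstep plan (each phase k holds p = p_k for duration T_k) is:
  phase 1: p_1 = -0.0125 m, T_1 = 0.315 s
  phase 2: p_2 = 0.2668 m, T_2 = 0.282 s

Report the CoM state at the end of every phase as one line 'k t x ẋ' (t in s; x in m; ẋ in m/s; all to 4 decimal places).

1 0.3150 -0.0498 -0.1868
2 0.5970 -0.2266 -1.1393

phase 1: p=-0.0125, T=0.315, ωT=0.935613, cosh=1.470560, sinh=1.078215; start (x,ẋ)=(0.000400, -0.155100) → end (x,ẋ)=(-0.049833, -0.186771)
phase 2: p=0.2668, T=0.282, ωT=0.837596, cosh=1.371778, sinh=0.939028; start (x,ẋ)=(-0.049833, -0.186771) → end (x,ẋ)=(-0.226598, -1.139330)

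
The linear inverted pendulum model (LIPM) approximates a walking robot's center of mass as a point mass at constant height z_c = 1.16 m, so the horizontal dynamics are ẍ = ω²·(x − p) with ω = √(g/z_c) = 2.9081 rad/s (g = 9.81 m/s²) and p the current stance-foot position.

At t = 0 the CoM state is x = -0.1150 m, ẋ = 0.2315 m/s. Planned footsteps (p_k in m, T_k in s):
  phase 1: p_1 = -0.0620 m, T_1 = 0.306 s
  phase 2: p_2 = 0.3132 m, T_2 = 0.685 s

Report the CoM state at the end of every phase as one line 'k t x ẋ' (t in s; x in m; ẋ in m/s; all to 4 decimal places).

1 0.3060 -0.0568 0.1734
2 0.9910 -0.8539 -3.2235

phase 1: p=-0.0620, T=0.306, ωT=0.889879, cosh=1.422770, sinh=1.012064; start (x,ẋ)=(-0.115000, 0.231500) → end (x,ẋ)=(-0.056841, 0.173382)
phase 2: p=0.3132, T=0.685, ωT=1.992049, cosh=3.733475, sinh=3.597060; start (x,ẋ)=(-0.056841, 0.173382) → end (x,ẋ)=(-0.853881, -3.223537)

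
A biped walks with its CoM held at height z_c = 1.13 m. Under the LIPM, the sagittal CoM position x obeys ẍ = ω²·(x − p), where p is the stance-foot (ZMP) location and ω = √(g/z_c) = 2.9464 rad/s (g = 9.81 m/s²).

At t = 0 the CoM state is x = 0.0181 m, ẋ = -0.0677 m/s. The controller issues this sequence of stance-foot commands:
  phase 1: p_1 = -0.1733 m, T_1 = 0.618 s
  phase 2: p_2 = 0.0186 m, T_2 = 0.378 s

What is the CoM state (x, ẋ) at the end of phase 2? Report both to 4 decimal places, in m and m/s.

x = 1.2849, ẋ = 3.8832

phase 1: p=-0.1733, T=0.618, ωT=1.820875, cosh=3.169573, sinh=3.007689; start (x,ẋ)=(0.018100, -0.067700) → end (x,ẋ)=(0.364248, 1.481579)
phase 2: p=0.0186, T=0.378, ωT=1.113739, cosh=1.687027, sinh=1.358698; start (x,ẋ)=(0.364248, 1.481579) → end (x,ẋ)=(1.284931, 3.883186)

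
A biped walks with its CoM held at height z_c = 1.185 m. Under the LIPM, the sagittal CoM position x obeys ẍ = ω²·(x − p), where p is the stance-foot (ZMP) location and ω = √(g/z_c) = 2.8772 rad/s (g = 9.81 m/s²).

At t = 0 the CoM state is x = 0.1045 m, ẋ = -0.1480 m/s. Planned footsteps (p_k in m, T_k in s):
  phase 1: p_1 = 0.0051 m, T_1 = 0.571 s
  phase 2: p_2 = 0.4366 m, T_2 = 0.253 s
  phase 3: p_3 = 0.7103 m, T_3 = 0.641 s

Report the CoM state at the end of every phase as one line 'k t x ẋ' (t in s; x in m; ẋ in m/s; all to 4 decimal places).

phase 1: p=0.0051, T=0.571, ωT=1.642881, cosh=2.681733, sinh=2.488311; start (x,ẋ)=(0.104500, -0.148000) → end (x,ẋ)=(0.143668, 0.314745)
phase 2: p=0.4366, T=0.253, ωT=0.727932, cosh=1.276850, sinh=0.793943; start (x,ẋ)=(0.143668, 0.314745) → end (x,ẋ)=(0.149422, -0.267272)
phase 3: p=0.7103, T=0.641, ωT=1.844285, cosh=3.240858, sinh=3.082720; start (x,ẋ)=(0.149422, -0.267272) → end (x,ẋ)=(-1.393790, -5.840957)

1 0.5710 0.1437 0.3147
2 0.8240 0.1494 -0.2673
3 1.4650 -1.3938 -5.8410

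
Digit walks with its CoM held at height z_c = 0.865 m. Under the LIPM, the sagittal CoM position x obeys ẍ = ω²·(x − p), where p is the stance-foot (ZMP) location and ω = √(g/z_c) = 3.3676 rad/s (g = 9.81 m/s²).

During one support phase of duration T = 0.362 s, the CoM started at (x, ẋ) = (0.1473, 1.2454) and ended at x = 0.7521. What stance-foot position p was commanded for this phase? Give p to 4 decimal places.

p = 0.1072

ωT = 3.3676·0.362 = 1.219071; cosh(ωT) = 1.839774, sinh(ωT) = 1.544269
x(T) = p + (x₀−p)·cosh(ωT) + (ẋ₀/ω)·sinh(ωT) ⇒ p·(1 − cosh) = x(T) − x₀·cosh − (ẋ₀/ω)·sinh
numerator   = 0.7521 − (0.1473)·1.839774 − (1.2454/3.3676)·1.544269 = -0.089998
denominator = 1 − 1.839774 = -0.839774
p = -0.089998 / -0.839774 = 0.1072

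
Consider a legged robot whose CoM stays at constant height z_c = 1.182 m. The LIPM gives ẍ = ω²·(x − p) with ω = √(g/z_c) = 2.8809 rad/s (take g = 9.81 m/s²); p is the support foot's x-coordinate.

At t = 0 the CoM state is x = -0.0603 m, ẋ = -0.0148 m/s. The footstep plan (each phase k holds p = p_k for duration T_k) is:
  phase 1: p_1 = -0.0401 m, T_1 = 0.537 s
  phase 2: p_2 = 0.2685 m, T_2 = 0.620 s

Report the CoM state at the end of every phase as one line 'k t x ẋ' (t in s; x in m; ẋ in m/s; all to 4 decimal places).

1 0.5370 -0.1012 -0.1668
2 1.1570 -1.0333 -3.5999

phase 1: p=-0.0401, T=0.537, ωT=1.547043, cosh=2.455218, sinh=2.242342; start (x,ẋ)=(-0.060300, -0.014800) → end (x,ẋ)=(-0.101215, -0.166828)
phase 2: p=0.2685, T=0.620, ωT=1.786158, cosh=3.067044, sinh=2.899441; start (x,ẋ)=(-0.101215, -0.166828) → end (x,ẋ)=(-1.033334, -3.599899)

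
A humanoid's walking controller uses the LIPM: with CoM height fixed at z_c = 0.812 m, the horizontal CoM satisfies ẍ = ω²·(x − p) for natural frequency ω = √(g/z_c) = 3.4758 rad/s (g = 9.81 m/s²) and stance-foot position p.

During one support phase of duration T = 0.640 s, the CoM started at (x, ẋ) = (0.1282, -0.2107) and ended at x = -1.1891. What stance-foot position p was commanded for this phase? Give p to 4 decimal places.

ωT = 3.4758·0.640 = 2.224512; cosh(ωT) = 4.678544, sinh(ωT) = 4.570424
x(T) = p + (x₀−p)·cosh(ωT) + (ẋ₀/ω)·sinh(ωT) ⇒ p·(1 − cosh) = x(T) − x₀·cosh − (ẋ₀/ω)·sinh
numerator   = -1.1891 − (0.1282)·4.678544 − (-0.2107/3.4758)·4.570424 = -1.511834
denominator = 1 − 4.678544 = -3.678544
p = -1.511834 / -3.678544 = 0.4110

p = 0.4110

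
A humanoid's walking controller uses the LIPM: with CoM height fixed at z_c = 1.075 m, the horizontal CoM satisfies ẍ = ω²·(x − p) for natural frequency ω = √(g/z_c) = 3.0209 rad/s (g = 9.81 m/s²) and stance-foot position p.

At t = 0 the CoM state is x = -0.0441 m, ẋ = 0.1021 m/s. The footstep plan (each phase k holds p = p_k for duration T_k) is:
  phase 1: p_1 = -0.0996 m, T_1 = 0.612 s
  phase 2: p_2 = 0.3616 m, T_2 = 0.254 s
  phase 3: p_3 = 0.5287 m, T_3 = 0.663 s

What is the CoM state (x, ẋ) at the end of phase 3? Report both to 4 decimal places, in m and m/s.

phase 1: p=-0.0996, T=0.612, ωT=1.848791, cosh=3.254781, sinh=3.097353; start (x,ẋ)=(-0.044100, 0.102100) → end (x,ẋ)=(0.185724, 0.851615)
phase 2: p=0.3616, T=0.254, ωT=0.767309, cosh=1.309111, sinh=0.844850; start (x,ẋ)=(0.185724, 0.851615) → end (x,ẋ)=(0.369529, 0.665987)
phase 3: p=0.5287, T=0.663, ωT=2.002857, cosh=3.772572, sinh=3.637623; start (x,ẋ)=(0.369529, 0.665987) → end (x,ẋ)=(0.730166, 0.763372)

x = 0.7302, ẋ = 0.7634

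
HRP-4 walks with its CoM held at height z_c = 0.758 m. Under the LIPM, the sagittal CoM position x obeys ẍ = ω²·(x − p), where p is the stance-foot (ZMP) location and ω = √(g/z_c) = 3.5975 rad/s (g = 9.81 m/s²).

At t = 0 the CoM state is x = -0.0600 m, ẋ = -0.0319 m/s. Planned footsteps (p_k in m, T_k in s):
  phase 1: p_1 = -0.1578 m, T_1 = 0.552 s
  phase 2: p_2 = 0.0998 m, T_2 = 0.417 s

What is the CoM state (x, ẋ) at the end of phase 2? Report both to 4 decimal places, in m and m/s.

x = 0.9474, ẋ = 3.2442

phase 1: p=-0.1578, T=0.552, ωT=1.985820, cosh=3.711143, sinh=3.573875; start (x,ẋ)=(-0.060000, -0.031900) → end (x,ẋ)=(0.173459, 1.139031)
phase 2: p=0.0998, T=0.417, ωT=1.500158, cosh=2.352745, sinh=2.129650; start (x,ẋ)=(0.173459, 1.139031) → end (x,ẋ)=(0.947386, 3.244183)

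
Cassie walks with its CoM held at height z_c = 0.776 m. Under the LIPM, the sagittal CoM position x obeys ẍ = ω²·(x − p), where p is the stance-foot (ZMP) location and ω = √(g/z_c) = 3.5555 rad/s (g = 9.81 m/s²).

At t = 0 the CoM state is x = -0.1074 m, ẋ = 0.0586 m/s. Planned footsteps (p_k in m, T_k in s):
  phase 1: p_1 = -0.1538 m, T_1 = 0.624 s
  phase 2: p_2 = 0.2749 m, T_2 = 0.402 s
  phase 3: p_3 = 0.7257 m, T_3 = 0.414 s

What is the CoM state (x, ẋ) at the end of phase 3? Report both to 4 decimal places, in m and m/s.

phase 1: p=-0.1538, T=0.624, ωT=2.218632, cosh=4.651751, sinh=4.542993; start (x,ẋ)=(-0.107400, 0.058600) → end (x,ẋ)=(0.136917, 1.022074)
phase 2: p=0.2749, T=0.402, ωT=1.429311, cosh=2.207647, sinh=1.968174; start (x,ẋ)=(0.136917, 1.022074) → end (x,ẋ)=(0.536058, 1.290793)
phase 3: p=0.7257, T=0.414, ωT=1.471977, cosh=2.293657, sinh=2.064185; start (x,ẋ)=(0.536058, 1.290793) → end (x,ẋ)=(1.040110, 1.568812)

x = 1.0401, ẋ = 1.5688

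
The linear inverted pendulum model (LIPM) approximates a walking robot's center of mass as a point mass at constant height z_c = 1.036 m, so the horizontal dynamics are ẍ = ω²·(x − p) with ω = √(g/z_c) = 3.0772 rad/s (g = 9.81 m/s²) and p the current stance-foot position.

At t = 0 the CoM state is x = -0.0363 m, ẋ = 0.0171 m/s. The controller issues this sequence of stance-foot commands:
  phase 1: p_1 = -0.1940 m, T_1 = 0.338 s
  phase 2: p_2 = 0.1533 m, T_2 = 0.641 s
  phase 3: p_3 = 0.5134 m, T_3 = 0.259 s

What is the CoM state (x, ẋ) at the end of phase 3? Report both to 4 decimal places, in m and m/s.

phase 1: p=-0.1940, T=0.338, ωT=1.040094, cosh=1.591452, sinh=1.238030; start (x,ẋ)=(-0.036300, 0.017100) → end (x,ẋ)=(0.063852, 0.627998)
phase 2: p=0.1533, T=0.641, ωT=1.972485, cosh=3.663815, sinh=3.524704; start (x,ẋ)=(0.063852, 0.627998) → end (x,ẋ)=(0.544903, 1.330693)
phase 3: p=0.5134, T=0.259, ωT=0.796995, cosh=1.334772, sinh=0.884091; start (x,ẋ)=(0.544903, 1.330693) → end (x,ẋ)=(0.937763, 1.861877)

x = 0.9378, ẋ = 1.8619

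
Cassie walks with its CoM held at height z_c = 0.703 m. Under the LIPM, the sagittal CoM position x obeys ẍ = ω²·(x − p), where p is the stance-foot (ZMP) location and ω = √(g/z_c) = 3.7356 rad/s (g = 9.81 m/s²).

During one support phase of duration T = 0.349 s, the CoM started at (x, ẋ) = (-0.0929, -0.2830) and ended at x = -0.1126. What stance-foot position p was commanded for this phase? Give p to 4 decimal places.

p = -0.2050

ωT = 3.7356·0.349 = 1.303724; cosh(ωT) = 1.977253, sinh(ωT) = 1.705735
x(T) = p + (x₀−p)·cosh(ωT) + (ẋ₀/ω)·sinh(ωT) ⇒ p·(1 − cosh) = x(T) − x₀·cosh − (ẋ₀/ω)·sinh
numerator   = -0.1126 − (-0.0929)·1.977253 − (-0.2830/3.7356)·1.705735 = 0.200309
denominator = 1 − 1.977253 = -0.977253
p = 0.200309 / -0.977253 = -0.2050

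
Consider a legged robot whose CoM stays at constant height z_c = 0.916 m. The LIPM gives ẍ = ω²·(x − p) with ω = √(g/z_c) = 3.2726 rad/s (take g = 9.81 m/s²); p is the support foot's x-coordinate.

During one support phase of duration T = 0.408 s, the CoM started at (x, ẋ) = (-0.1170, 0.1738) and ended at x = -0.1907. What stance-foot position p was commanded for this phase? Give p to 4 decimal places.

p = 0.0454

ωT = 3.2726·0.408 = 1.335221; cosh(ωT) = 2.031968, sinh(ωT) = 1.768868
x(T) = p + (x₀−p)·cosh(ωT) + (ẋ₀/ω)·sinh(ωT) ⇒ p·(1 − cosh) = x(T) − x₀·cosh − (ẋ₀/ω)·sinh
numerator   = -0.1907 − (-0.1170)·2.031968 − (0.1738/3.2726)·1.768868 = -0.046900
denominator = 1 − 2.031968 = -1.031968
p = -0.046900 / -1.031968 = 0.0454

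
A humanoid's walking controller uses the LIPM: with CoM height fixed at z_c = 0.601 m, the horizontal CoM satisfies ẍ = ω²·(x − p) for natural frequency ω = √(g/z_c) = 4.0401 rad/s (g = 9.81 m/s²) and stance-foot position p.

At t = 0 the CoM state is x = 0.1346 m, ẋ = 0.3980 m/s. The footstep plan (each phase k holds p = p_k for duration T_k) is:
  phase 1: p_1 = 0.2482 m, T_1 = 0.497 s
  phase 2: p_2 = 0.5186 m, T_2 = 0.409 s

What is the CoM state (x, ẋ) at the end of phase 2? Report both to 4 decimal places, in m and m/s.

phase 1: p=0.2482, T=0.497, ωT=2.007930, cosh=3.791074, sinh=3.656808; start (x,ẋ)=(0.134600, 0.398000) → end (x,ẋ)=(0.177775, -0.169464)
phase 2: p=0.5186, T=0.409, ωT=1.652401, cosh=2.705543, sinh=2.513953; start (x,ẋ)=(0.177775, -0.169464) → end (x,ẋ)=(-0.508966, -3.920124)

x = -0.5090, ẋ = -3.9201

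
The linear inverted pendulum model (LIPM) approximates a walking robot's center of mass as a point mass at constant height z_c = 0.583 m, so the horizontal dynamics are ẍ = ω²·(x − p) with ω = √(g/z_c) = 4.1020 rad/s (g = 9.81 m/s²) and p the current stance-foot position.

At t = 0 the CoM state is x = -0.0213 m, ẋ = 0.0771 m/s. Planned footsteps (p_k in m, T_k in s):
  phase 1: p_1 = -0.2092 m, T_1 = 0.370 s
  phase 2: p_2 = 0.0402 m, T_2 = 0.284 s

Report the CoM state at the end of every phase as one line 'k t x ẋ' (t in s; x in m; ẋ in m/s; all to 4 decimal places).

1 0.3700 0.2808 1.8579
2 0.6540 1.1187 4.6959

phase 1: p=-0.2092, T=0.370, ωT=1.517740, cosh=2.390555, sinh=2.171348; start (x,ẋ)=(-0.021300, 0.077100) → end (x,ẋ)=(0.280797, 1.857913)
phase 2: p=0.0402, T=0.284, ωT=1.164968, cosh=1.758876, sinh=1.446944; start (x,ẋ)=(0.280797, 1.857913) → end (x,ẋ)=(1.118743, 4.695872)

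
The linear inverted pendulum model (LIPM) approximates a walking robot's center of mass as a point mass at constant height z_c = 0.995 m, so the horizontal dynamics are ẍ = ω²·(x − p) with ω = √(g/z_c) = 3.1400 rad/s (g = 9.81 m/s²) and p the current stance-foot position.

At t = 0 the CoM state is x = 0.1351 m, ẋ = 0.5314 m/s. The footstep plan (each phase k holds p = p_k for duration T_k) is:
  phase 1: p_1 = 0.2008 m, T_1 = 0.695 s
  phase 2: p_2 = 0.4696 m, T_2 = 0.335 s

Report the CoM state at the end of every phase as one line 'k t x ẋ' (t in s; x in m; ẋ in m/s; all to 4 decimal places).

phase 1: p=0.2008, T=0.695, ωT=2.182300, cosh=4.489729, sinh=4.376947; start (x,ẋ)=(0.135100, 0.531400) → end (x,ẋ)=(0.646560, 1.482887)
phase 2: p=0.4696, T=0.335, ωT=1.051900, cosh=1.606180, sinh=1.256906; start (x,ẋ)=(0.646560, 1.482887) → end (x,ẋ)=(1.347413, 3.080189)

1 0.6950 0.6466 1.4829
2 1.0300 1.3474 3.0802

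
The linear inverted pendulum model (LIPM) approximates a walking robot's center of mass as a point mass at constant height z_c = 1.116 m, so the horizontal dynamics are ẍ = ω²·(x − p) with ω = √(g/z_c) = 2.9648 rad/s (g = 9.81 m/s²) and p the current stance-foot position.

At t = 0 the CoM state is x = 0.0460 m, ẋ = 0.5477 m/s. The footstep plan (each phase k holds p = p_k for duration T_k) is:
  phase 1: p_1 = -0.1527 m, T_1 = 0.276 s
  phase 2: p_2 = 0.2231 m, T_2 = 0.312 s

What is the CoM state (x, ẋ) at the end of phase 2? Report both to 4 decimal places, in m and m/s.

phase 1: p=-0.1527, T=0.276, ωT=0.818285, cosh=1.353898, sinh=0.912711; start (x,ẋ)=(0.046000, 0.547700) → end (x,ẋ)=(0.284928, 1.279213)
phase 2: p=0.2231, T=0.312, ωT=0.925018, cosh=1.459219, sinh=1.062694; start (x,ẋ)=(0.284928, 1.279213) → end (x,ẋ)=(0.771839, 2.061453)

x = 0.7718, ẋ = 2.0615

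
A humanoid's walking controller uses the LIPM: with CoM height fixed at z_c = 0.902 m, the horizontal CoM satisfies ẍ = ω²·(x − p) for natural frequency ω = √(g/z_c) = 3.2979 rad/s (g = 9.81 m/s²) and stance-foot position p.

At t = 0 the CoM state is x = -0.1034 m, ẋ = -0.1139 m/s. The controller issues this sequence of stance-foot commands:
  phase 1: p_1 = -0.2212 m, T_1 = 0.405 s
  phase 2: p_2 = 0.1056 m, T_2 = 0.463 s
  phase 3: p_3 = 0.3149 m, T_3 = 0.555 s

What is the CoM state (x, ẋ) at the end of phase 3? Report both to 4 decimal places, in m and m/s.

phase 1: p=-0.2212, T=0.405, ωT=1.335649, cosh=2.032726, sinh=1.769739; start (x,ẋ)=(-0.103400, -0.113900) → end (x,ẋ)=(-0.042867, 0.456003)
phase 2: p=0.1056, T=0.463, ωT=1.526928, cosh=2.410606, sinh=2.193404; start (x,ẋ)=(-0.042867, 0.456003) → end (x,ẋ)=(0.050989, 0.025292)
phase 3: p=0.3149, T=0.555, ωT=1.830334, cosh=3.198166, sinh=3.037806; start (x,ẋ)=(0.050989, 0.025292) → end (x,ẋ)=(-0.505834, -2.563073)

x = -0.5058, ẋ = -2.5631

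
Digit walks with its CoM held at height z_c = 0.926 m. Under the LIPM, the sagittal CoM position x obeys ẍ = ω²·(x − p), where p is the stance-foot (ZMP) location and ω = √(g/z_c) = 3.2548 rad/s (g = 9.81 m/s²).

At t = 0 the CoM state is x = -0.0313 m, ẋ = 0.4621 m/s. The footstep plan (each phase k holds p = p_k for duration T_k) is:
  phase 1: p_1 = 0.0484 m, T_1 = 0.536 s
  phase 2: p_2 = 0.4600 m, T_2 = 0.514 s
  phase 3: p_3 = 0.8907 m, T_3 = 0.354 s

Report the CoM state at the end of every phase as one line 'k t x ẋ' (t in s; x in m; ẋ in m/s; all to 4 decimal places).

phase 1: p=0.0484, T=0.536, ωT=1.744573, cosh=2.949088, sinh=2.774368; start (x,ẋ)=(-0.031300, 0.462100) → end (x,ẋ)=(0.207248, 0.643081)
phase 2: p=0.4600, T=0.514, ωT=1.672967, cosh=2.757821, sinh=2.570132; start (x,ẋ)=(0.207248, 0.643081) → end (x,ẋ)=(0.270761, -0.340831)
phase 3: p=0.8907, T=0.354, ωT=1.152199, cosh=1.740544, sinh=1.424602; start (x,ẋ)=(0.270761, -0.340831) → end (x,ẋ)=(-0.337509, -3.467759)

1 0.5360 0.2072 0.6431
2 1.0500 0.2708 -0.3408
3 1.4040 -0.3375 -3.4678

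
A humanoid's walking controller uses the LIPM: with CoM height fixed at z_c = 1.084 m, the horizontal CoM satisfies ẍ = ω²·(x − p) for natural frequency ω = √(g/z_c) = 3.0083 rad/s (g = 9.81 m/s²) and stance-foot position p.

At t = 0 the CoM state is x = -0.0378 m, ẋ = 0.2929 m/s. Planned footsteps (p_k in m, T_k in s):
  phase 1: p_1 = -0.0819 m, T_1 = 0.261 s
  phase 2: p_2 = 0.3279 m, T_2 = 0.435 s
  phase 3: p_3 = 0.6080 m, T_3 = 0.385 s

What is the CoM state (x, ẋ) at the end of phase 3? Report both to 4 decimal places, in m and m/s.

x = -0.4872, ẋ = -2.9194

phase 1: p=-0.0819, T=0.261, ωT=0.785166, cosh=1.324408, sinh=0.868364; start (x,ẋ)=(-0.037800, 0.292900) → end (x,ẋ)=(0.061054, 0.503121)
phase 2: p=0.3279, T=0.435, ωT=1.308611, cosh=1.985611, sinh=1.715416; start (x,ẋ)=(0.061054, 0.503121) → end (x,ẋ)=(0.084941, -0.378053)
phase 3: p=0.6080, T=0.385, ωT=1.158196, cosh=1.749117, sinh=1.435065; start (x,ẋ)=(0.084941, -0.378053) → end (x,ẋ)=(-0.487237, -2.919361)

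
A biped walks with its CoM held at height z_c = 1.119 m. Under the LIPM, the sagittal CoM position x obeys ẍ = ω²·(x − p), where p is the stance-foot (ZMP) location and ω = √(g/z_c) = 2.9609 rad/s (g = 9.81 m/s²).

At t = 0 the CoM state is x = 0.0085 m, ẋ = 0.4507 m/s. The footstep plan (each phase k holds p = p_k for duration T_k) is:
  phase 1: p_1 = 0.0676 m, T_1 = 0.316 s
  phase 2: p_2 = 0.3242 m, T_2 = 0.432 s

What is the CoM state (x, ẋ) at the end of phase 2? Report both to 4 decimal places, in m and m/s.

phase 1: p=0.0676, T=0.316, ωT=0.935644, cosh=1.470594, sinh=1.078261; start (x,ẋ)=(0.008500, 0.450700) → end (x,ẋ)=(0.144818, 0.474113)
phase 2: p=0.3242, T=0.432, ωT=1.279109, cosh=1.935861, sinh=1.657575; start (x,ẋ)=(0.144818, 0.474113) → end (x,ẋ)=(0.242360, 0.037424)

x = 0.2424, ẋ = 0.0374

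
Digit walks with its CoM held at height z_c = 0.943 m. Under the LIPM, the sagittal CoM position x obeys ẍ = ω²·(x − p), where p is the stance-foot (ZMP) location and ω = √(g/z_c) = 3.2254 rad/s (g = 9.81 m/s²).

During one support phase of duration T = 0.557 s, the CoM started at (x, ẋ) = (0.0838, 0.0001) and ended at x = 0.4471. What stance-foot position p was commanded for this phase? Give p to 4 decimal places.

p = -0.0894

ωT = 3.2254·0.557 = 1.796548; cosh(ωT) = 3.097335, sinh(ωT) = 2.931464
x(T) = p + (x₀−p)·cosh(ωT) + (ẋ₀/ω)·sinh(ωT) ⇒ p·(1 − cosh) = x(T) − x₀·cosh − (ẋ₀/ω)·sinh
numerator   = 0.4471 − (0.0838)·3.097335 − (0.0001/3.2254)·2.931464 = 0.187452
denominator = 1 − 3.097335 = -2.097335
p = 0.187452 / -2.097335 = -0.0894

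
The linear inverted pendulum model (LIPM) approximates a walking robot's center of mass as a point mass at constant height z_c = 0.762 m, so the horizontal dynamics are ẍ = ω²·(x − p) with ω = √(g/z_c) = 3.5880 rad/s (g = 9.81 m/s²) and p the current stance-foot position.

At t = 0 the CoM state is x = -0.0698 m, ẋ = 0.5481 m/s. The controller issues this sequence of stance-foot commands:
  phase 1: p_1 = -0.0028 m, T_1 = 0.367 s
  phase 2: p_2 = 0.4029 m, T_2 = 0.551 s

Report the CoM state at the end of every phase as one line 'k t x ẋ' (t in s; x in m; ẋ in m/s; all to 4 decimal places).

1 0.3670 0.1278 0.6797
2 0.9180 0.0613 -0.9947

phase 1: p=-0.0028, T=0.367, ωT=1.316796, cosh=1.999720, sinh=1.731727; start (x,ẋ)=(-0.069800, 0.548100) → end (x,ẋ)=(0.127756, 0.679746)
phase 2: p=0.4029, T=0.551, ωT=1.976988, cosh=3.679723, sinh=3.541237; start (x,ẋ)=(0.127756, 0.679746) → end (x,ẋ)=(0.061333, -0.994691)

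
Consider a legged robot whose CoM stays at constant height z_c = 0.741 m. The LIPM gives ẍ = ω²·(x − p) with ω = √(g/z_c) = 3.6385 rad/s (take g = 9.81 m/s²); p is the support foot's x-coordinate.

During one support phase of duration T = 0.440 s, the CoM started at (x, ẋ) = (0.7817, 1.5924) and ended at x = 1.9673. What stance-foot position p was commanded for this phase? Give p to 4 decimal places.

ωT = 3.6385·0.440 = 1.600940; cosh(ωT) = 2.579699, sinh(ωT) = 2.377992
x(T) = p + (x₀−p)·cosh(ωT) + (ẋ₀/ω)·sinh(ωT) ⇒ p·(1 − cosh) = x(T) − x₀·cosh − (ẋ₀/ω)·sinh
numerator   = 1.9673 − (0.7817)·2.579699 − (1.5924/3.6385)·2.377992 = -1.089985
denominator = 1 − 2.579699 = -1.579699
p = -1.089985 / -1.579699 = 0.6900

p = 0.6900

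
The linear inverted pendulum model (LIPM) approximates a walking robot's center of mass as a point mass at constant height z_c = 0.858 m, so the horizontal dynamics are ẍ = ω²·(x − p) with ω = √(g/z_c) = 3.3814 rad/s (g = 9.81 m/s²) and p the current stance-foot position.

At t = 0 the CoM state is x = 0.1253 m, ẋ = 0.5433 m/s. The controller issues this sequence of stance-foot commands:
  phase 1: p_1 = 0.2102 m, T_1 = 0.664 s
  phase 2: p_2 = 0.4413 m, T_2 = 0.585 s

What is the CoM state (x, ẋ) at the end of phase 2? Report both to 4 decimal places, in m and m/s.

phase 1: p=0.2102, T=0.664, ωT=2.245250, cosh=4.774337, sinh=4.668436; start (x,ẋ)=(0.125300, 0.543300) → end (x,ẋ)=(0.554951, 1.253679)
phase 2: p=0.4413, T=0.585, ωT=1.978119, cosh=3.683731, sinh=3.545402; start (x,ẋ)=(0.554951, 1.253679) → end (x,ẋ)=(2.174442, 5.980708)

x = 2.1744, ẋ = 5.9807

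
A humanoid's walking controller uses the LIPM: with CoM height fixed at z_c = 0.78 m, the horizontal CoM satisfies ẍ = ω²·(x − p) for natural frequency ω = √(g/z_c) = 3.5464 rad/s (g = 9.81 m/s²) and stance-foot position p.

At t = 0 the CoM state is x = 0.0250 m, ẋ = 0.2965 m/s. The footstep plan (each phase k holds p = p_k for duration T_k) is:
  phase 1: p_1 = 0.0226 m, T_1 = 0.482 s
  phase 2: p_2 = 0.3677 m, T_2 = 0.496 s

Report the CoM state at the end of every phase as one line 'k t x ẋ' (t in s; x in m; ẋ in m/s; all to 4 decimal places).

1 0.4820 0.2529 0.8687
2 0.9780 0.7145 1.4497

phase 1: p=0.0226, T=0.482, ωT=1.709365, cosh=2.853216, sinh=2.672235; start (x,ẋ)=(0.025000, 0.296500) → end (x,ẋ)=(0.252862, 0.868723)
phase 2: p=0.3677, T=0.496, ωT=1.759014, cosh=2.989463, sinh=2.817248; start (x,ẋ)=(0.252862, 0.868723) → end (x,ẋ)=(0.714508, 1.449661)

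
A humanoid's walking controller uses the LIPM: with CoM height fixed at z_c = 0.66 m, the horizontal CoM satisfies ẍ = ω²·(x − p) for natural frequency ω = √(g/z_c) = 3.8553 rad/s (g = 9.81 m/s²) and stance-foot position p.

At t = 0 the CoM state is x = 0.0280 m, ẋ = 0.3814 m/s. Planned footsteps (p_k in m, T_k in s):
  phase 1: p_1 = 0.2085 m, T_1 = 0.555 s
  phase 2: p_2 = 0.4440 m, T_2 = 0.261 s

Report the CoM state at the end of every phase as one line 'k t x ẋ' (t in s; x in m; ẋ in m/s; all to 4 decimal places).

phase 1: p=0.2085, T=0.555, ωT=2.139692, cosh=4.307254, sinh=4.189562; start (x,ẋ)=(0.028000, 0.381400) → end (x,ẋ)=(-0.154491, -1.272653)
phase 2: p=0.4440, T=0.261, ωT=1.006233, cosh=1.550436, sinh=1.184843; start (x,ẋ)=(-0.154491, -1.272653) → end (x,ẋ)=(-0.875044, -4.707029)

1 0.5550 -0.1545 -1.2727
2 0.8160 -0.8750 -4.7070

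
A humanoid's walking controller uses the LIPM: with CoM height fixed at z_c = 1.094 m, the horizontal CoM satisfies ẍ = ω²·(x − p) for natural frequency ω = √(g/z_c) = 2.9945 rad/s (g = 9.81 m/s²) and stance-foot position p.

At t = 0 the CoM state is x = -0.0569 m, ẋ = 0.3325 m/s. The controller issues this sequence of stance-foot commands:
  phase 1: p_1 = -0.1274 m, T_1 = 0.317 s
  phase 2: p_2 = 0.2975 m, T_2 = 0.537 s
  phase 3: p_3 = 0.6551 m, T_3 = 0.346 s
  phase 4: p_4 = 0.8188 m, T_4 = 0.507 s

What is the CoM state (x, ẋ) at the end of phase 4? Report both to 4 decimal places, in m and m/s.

x = -0.4720, ẋ = -3.6542

phase 1: p=-0.1274, T=0.317, ωT=0.949256, cosh=1.485408, sinh=1.098380; start (x,ẋ)=(-0.056900, 0.332500) → end (x,ẋ)=(0.099282, 0.725780)
phase 2: p=0.2975, T=0.537, ωT=1.608047, cosh=2.596663, sinh=2.396385; start (x,ẋ)=(0.099282, 0.725780) → end (x,ẋ)=(0.363608, 0.462198)
phase 3: p=0.6551, T=0.346, ωT=1.036097, cosh=1.586517, sinh=1.231680; start (x,ẋ)=(0.363608, 0.462198) → end (x,ẋ)=(0.382752, -0.341814)
phase 4: p=0.8188, T=0.507, ωT=1.518212, cosh=2.391579, sinh=2.172476; start (x,ẋ)=(0.382752, -0.341814) → end (x,ẋ)=(-0.472025, -3.654175)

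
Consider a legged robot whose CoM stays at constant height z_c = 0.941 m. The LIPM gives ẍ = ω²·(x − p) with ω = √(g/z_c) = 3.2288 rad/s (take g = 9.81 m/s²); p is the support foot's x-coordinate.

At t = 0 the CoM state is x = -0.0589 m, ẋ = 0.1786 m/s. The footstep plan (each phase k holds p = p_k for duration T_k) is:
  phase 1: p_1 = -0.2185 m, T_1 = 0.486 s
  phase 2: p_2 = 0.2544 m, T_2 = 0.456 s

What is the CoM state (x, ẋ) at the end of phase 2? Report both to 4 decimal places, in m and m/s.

phase 1: p=-0.2185, T=0.486, ωT=1.569197, cosh=2.505501, sinh=2.297288; start (x,ẋ)=(-0.058900, 0.178600) → end (x,ẋ)=(0.308452, 1.631313)
phase 2: p=0.2544, T=0.456, ωT=1.472333, cosh=2.294391, sinh=2.065002; start (x,ẋ)=(0.308452, 1.631313) → end (x,ẋ)=(1.421733, 4.103258)

x = 1.4217, ẋ = 4.1033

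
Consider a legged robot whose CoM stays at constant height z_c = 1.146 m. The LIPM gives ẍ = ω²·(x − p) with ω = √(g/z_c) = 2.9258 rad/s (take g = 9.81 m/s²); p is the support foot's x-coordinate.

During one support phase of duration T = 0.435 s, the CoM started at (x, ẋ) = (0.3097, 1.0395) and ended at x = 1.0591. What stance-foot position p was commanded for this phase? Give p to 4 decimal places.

p = 0.1315

ωT = 2.9258·0.435 = 1.272723; cosh(ωT) = 1.925315, sinh(ωT) = 1.645247
x(T) = p + (x₀−p)·cosh(ωT) + (ẋ₀/ω)·sinh(ωT) ⇒ p·(1 − cosh) = x(T) − x₀·cosh − (ẋ₀/ω)·sinh
numerator   = 1.0591 − (0.3097)·1.925315 − (1.0395/2.9258)·1.645247 = -0.121706
denominator = 1 − 1.925315 = -0.925315
p = -0.121706 / -0.925315 = 0.1315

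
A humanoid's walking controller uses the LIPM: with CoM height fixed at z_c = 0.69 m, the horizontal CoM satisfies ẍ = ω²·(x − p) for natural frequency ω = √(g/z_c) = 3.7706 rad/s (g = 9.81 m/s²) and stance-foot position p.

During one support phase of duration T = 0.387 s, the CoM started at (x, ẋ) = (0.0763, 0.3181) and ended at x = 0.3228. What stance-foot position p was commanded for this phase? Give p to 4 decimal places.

p = 0.0173

ωT = 3.7706·0.387 = 1.459222; cosh(ωT) = 2.267514, sinh(ωT) = 2.035097
x(T) = p + (x₀−p)·cosh(ωT) + (ẋ₀/ω)·sinh(ωT) ⇒ p·(1 − cosh) = x(T) − x₀·cosh − (ẋ₀/ω)·sinh
numerator   = 0.3228 − (0.0763)·2.267514 − (0.3181/3.7706)·2.035097 = -0.021899
denominator = 1 − 2.267514 = -1.267514
p = -0.021899 / -1.267514 = 0.0173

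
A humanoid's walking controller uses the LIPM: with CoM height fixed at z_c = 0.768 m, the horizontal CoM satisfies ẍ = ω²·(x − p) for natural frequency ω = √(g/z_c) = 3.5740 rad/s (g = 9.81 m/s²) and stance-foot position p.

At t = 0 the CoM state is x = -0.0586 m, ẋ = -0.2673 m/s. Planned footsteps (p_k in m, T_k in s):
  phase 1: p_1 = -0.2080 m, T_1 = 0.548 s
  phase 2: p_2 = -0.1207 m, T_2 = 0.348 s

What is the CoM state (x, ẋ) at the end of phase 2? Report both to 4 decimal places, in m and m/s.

x = 0.6372, ẋ = 2.7660

phase 1: p=-0.2080, T=0.548, ωT=1.958552, cosh=3.615059, sinh=3.473996; start (x,ẋ)=(-0.058600, -0.267300) → end (x,ẋ)=(0.072269, 0.888654)
phase 2: p=-0.1207, T=0.348, ωT=1.243752, cosh=1.878452, sinh=1.590151; start (x,ẋ)=(0.072269, 0.888654) → end (x,ẋ)=(0.637165, 2.765977)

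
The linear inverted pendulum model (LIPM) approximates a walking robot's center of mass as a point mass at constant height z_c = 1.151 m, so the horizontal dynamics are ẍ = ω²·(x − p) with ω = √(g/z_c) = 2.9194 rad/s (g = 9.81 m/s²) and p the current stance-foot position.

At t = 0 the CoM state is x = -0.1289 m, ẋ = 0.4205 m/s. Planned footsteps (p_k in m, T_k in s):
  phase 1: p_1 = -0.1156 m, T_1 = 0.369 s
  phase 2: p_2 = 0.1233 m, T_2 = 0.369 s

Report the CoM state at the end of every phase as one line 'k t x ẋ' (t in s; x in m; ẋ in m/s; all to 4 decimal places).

phase 1: p=-0.1156, T=0.369, ωT=1.077259, cosh=1.638573, sinh=1.298045; start (x,ẋ)=(-0.128900, 0.420500) → end (x,ẋ)=(0.049573, 0.638619)
phase 2: p=0.1233, T=0.369, ωT=1.077259, cosh=1.638573, sinh=1.298045; start (x,ẋ)=(0.049573, 0.638619) → end (x,ẋ)=(0.286440, 0.767034)

1 0.3690 0.0496 0.6386
2 0.7380 0.2864 0.7670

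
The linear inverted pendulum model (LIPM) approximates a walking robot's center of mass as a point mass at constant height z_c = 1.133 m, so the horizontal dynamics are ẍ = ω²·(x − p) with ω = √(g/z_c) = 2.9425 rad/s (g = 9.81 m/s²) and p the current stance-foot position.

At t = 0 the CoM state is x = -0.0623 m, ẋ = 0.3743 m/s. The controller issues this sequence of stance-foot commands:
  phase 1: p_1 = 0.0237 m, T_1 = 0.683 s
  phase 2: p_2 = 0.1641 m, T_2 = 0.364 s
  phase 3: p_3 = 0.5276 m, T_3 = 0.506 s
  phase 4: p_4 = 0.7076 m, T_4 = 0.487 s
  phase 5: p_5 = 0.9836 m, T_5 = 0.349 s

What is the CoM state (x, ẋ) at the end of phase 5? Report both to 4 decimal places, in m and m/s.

x = 2.7001, ẋ = 5.4109

phase 1: p=0.0237, T=0.683, ωT=2.009727, cosh=3.797655, sinh=3.663629; start (x,ẋ)=(-0.062300, 0.374300) → end (x,ẋ)=(0.163133, 0.494362)
phase 2: p=0.1641, T=0.364, ωT=1.071070, cosh=1.630571, sinh=1.287929; start (x,ẋ)=(0.163133, 0.494362) → end (x,ẋ)=(0.378905, 0.802428)
phase 3: p=0.5276, T=0.506, ωT=1.488905, cosh=2.328930, sinh=2.103310; start (x,ẋ)=(0.378905, 0.802428) → end (x,ẋ)=(0.754878, 0.948524)
phase 4: p=0.7076, T=0.487, ωT=1.432997, cosh=2.214918, sinh=1.976325; start (x,ẋ)=(0.754878, 0.948524) → end (x,ẋ)=(1.449391, 2.375840)
phase 5: p=0.9836, T=0.349, ωT=1.026932, cosh=1.575295, sinh=1.217191; start (x,ẋ)=(1.449391, 2.375840) → end (x,ẋ)=(2.700146, 5.410920)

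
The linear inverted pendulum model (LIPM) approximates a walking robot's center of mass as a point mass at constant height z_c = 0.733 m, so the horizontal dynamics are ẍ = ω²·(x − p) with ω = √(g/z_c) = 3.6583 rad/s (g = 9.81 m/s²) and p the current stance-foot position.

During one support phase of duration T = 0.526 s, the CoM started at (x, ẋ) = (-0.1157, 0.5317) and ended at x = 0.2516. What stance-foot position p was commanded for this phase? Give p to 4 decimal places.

p = -0.0677

ωT = 3.6583·0.526 = 1.924266; cosh(ωT) = 3.498050, sinh(ωT) = 3.352067
x(T) = p + (x₀−p)·cosh(ωT) + (ẋ₀/ω)·sinh(ωT) ⇒ p·(1 − cosh) = x(T) − x₀·cosh − (ẋ₀/ω)·sinh
numerator   = 0.2516 − (-0.1157)·3.498050 − (0.5317/3.6583)·3.352067 = 0.169132
denominator = 1 − 3.498050 = -2.498050
p = 0.169132 / -2.498050 = -0.0677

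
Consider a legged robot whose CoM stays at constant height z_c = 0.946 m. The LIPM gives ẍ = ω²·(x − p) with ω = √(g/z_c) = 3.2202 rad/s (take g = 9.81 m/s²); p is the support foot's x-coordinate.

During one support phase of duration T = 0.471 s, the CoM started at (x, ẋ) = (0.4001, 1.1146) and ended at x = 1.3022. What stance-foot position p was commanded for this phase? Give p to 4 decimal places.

ωT = 3.2202·0.471 = 1.516714; cosh(ωT) = 2.388329, sinh(ωT) = 2.168897
x(T) = p + (x₀−p)·cosh(ωT) + (ẋ₀/ω)·sinh(ωT) ⇒ p·(1 − cosh) = x(T) − x₀·cosh − (ẋ₀/ω)·sinh
numerator   = 1.3022 − (0.4001)·2.388329 − (1.1146/3.2202)·2.168897 = -0.404086
denominator = 1 − 2.388329 = -1.388329
p = -0.404086 / -1.388329 = 0.2911

p = 0.2911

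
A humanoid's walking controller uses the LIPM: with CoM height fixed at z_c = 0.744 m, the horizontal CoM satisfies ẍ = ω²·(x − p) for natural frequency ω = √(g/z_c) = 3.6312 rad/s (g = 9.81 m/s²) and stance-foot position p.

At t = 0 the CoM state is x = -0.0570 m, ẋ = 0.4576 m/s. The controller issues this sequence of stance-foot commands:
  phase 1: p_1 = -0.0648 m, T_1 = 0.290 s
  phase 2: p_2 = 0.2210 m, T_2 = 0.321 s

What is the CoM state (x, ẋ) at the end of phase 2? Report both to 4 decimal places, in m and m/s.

x = 0.3269, ẋ = 0.7546

phase 1: p=-0.0648, T=0.290, ωT=1.053048, cosh=1.607624, sinh=1.258751; start (x,ẋ)=(-0.057000, 0.457600) → end (x,ẋ)=(0.106366, 0.771301)
phase 2: p=0.2210, T=0.321, ωT=1.165615, cosh=1.759813, sinh=1.448082; start (x,ẋ)=(0.106366, 0.771301) → end (x,ẋ)=(0.326852, 0.754567)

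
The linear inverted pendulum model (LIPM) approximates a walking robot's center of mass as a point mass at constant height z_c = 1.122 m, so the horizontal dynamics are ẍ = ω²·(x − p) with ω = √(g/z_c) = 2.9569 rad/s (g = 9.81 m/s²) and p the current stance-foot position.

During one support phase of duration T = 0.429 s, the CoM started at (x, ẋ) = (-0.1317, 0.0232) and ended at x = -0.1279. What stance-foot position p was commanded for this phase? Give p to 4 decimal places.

p = -0.1219

ωT = 2.9569·0.429 = 1.268510; cosh(ωT) = 1.918401, sinh(ωT) = 1.637150
x(T) = p + (x₀−p)·cosh(ωT) + (ẋ₀/ω)·sinh(ωT) ⇒ p·(1 − cosh) = x(T) − x₀·cosh − (ẋ₀/ω)·sinh
numerator   = -0.1279 − (-0.1317)·1.918401 − (0.0232/2.9569)·1.637150 = 0.111908
denominator = 1 − 1.918401 = -0.918401
p = 0.111908 / -0.918401 = -0.1219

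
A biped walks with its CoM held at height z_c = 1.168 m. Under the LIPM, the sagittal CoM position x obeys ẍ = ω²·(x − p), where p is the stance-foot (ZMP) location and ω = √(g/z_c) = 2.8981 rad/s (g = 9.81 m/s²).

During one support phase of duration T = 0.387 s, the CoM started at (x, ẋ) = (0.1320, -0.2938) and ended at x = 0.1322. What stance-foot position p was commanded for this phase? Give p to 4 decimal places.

ωT = 2.8981·0.387 = 1.121565; cosh(ωT) = 1.697712, sinh(ωT) = 1.371942
x(T) = p + (x₀−p)·cosh(ωT) + (ẋ₀/ω)·sinh(ωT) ⇒ p·(1 − cosh) = x(T) − x₀·cosh − (ẋ₀/ω)·sinh
numerator   = 0.1322 − (0.1320)·1.697712 − (-0.2938/2.8981)·1.371942 = 0.047185
denominator = 1 − 1.697712 = -0.697712
p = 0.047185 / -0.697712 = -0.0676

p = -0.0676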